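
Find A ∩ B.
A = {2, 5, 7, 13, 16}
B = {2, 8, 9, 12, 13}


A ∩ B = elements in both A and B
A = {2, 5, 7, 13, 16}
B = {2, 8, 9, 12, 13}
A ∩ B = {2, 13}

A ∩ B = {2, 13}


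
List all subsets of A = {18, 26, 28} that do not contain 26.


A subset of A that omits 26 is a subset of A \ {26}, so there are 2^(n-1) = 2^2 = 4 of them.
Subsets excluding 26: ∅, {18}, {28}, {18, 28}

Subsets excluding 26 (4 total): ∅, {18}, {28}, {18, 28}


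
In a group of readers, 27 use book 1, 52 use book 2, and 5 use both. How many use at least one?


|A ∪ B| = |A| + |B| - |A ∩ B|
= 27 + 52 - 5
= 74

|A ∪ B| = 74


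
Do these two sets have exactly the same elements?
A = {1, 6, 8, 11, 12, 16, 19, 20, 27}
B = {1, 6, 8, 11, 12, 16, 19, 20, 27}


Two sets are equal iff they have exactly the same elements.
A = {1, 6, 8, 11, 12, 16, 19, 20, 27}
B = {1, 6, 8, 11, 12, 16, 19, 20, 27}
Same elements → A = B

Yes, A = B


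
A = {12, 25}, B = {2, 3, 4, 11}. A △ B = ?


A △ B = (A \ B) ∪ (B \ A) = elements in exactly one of A or B
A \ B = {12, 25}
B \ A = {2, 3, 4, 11}
A △ B = {2, 3, 4, 11, 12, 25}

A △ B = {2, 3, 4, 11, 12, 25}


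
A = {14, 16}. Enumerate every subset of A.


|A| = 2, so |P(A)| = 2^2 = 4
Enumerate subsets by cardinality (0 to 2):
∅, {14}, {16}, {14, 16}

P(A) has 4 subsets: ∅, {14}, {16}, {14, 16}


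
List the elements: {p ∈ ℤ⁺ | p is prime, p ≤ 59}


Checking each candidate:
Condition: primes ≤ 59
Result = {2, 3, 5, 7, 11, 13, 17, 19, 23, 29, 31, 37, 41, 43, 47, 53, 59}

{2, 3, 5, 7, 11, 13, 17, 19, 23, 29, 31, 37, 41, 43, 47, 53, 59}


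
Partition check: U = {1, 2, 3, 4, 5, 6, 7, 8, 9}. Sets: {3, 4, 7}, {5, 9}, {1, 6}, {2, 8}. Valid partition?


A partition requires: (1) non-empty parts, (2) pairwise disjoint, (3) union = U
Parts: {3, 4, 7}, {5, 9}, {1, 6}, {2, 8}
Union of parts: {1, 2, 3, 4, 5, 6, 7, 8, 9}
U = {1, 2, 3, 4, 5, 6, 7, 8, 9}
All non-empty? True
Pairwise disjoint? True
Covers U? True

Yes, valid partition


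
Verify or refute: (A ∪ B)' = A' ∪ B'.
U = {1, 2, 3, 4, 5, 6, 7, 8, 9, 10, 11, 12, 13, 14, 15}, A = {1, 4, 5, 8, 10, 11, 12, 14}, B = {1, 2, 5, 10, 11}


LHS: A ∪ B = {1, 2, 4, 5, 8, 10, 11, 12, 14}
(A ∪ B)' = U \ (A ∪ B) = {3, 6, 7, 9, 13, 15}
A' = {2, 3, 6, 7, 9, 13, 15}, B' = {3, 4, 6, 7, 8, 9, 12, 13, 14, 15}
Claimed RHS: A' ∪ B' = {2, 3, 4, 6, 7, 8, 9, 12, 13, 14, 15}
Identity is INVALID: LHS = {3, 6, 7, 9, 13, 15} but the RHS claimed here equals {2, 3, 4, 6, 7, 8, 9, 12, 13, 14, 15}. The correct form is (A ∪ B)' = A' ∩ B'.

Identity is invalid: (A ∪ B)' = {3, 6, 7, 9, 13, 15} but A' ∪ B' = {2, 3, 4, 6, 7, 8, 9, 12, 13, 14, 15}. The correct De Morgan law is (A ∪ B)' = A' ∩ B'.


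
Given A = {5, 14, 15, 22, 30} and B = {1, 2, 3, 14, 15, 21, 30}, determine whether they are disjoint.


Disjoint means A ∩ B = ∅.
A ∩ B = {14, 15, 30}
A ∩ B ≠ ∅, so A and B are NOT disjoint.

No, A and B are not disjoint (A ∩ B = {14, 15, 30})


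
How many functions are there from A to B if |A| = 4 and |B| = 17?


Each of |A| = 4 inputs maps to any of |B| = 17 outputs.
# functions = |B|^|A| = 17^4
= 83521

Number of functions = 83521


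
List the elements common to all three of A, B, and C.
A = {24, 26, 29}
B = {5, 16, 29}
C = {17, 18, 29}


A ∩ B = {29}
(A ∩ B) ∩ C = {29}

A ∩ B ∩ C = {29}


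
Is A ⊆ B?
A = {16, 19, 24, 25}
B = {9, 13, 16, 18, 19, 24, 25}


A ⊆ B means every element of A is in B.
All elements of A are in B.
So A ⊆ B.

Yes, A ⊆ B


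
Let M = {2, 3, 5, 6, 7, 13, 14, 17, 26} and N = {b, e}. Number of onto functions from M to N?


n = |M| = 9, k = |N| = 2. Surjections via inclusion-exclusion:
S(n,k) = Σ(-1)^i × C(k,i) × (k-i)^n, i=0 to k
i=0: (-1)^0×C(2,0)×2^9 = 512
i=1: (-1)^1×C(2,1)×1^9 = -2
i=2: (-1)^2×C(2,2)×0^9 = 0
Total = 510

Number of surjections = 510


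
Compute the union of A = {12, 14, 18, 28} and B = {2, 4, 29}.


A ∪ B = all elements in A or B (or both)
A = {12, 14, 18, 28}
B = {2, 4, 29}
A ∪ B = {2, 4, 12, 14, 18, 28, 29}

A ∪ B = {2, 4, 12, 14, 18, 28, 29}


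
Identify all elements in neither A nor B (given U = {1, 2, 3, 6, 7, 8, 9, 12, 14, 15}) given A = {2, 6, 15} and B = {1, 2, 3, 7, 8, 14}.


A = {2, 6, 15}
B = {1, 2, 3, 7, 8, 14}
Region: in neither A nor B (given U = {1, 2, 3, 6, 7, 8, 9, 12, 14, 15})
Elements: {9, 12}

Elements in neither A nor B (given U = {1, 2, 3, 6, 7, 8, 9, 12, 14, 15}): {9, 12}


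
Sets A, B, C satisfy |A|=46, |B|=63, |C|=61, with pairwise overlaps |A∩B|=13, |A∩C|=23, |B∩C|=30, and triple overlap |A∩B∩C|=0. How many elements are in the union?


|A∪B∪C| = |A|+|B|+|C| - |A∩B|-|A∩C|-|B∩C| + |A∩B∩C|
= 46+63+61 - 13-23-30 + 0
= 170 - 66 + 0
= 104

|A ∪ B ∪ C| = 104


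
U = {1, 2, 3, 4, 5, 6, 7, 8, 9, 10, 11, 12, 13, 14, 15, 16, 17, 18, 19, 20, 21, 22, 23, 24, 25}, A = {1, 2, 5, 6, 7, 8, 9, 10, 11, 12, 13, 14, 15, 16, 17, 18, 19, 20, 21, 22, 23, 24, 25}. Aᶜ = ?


Aᶜ = U \ A = elements in U but not in A
U = {1, 2, 3, 4, 5, 6, 7, 8, 9, 10, 11, 12, 13, 14, 15, 16, 17, 18, 19, 20, 21, 22, 23, 24, 25}
A = {1, 2, 5, 6, 7, 8, 9, 10, 11, 12, 13, 14, 15, 16, 17, 18, 19, 20, 21, 22, 23, 24, 25}
Aᶜ = {3, 4}

Aᶜ = {3, 4}


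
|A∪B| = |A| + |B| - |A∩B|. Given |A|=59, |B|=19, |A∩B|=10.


|A ∪ B| = |A| + |B| - |A ∩ B|
= 59 + 19 - 10
= 68

|A ∪ B| = 68


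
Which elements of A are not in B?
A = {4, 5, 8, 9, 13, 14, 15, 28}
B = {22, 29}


A \ B = elements in A but not in B
A = {4, 5, 8, 9, 13, 14, 15, 28}
B = {22, 29}
Remove from A any elements in B
A \ B = {4, 5, 8, 9, 13, 14, 15, 28}

A \ B = {4, 5, 8, 9, 13, 14, 15, 28}


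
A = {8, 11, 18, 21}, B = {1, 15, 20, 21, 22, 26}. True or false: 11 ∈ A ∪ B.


A = {8, 11, 18, 21}, B = {1, 15, 20, 21, 22, 26}
A ∪ B = all elements in A or B
A ∪ B = {1, 8, 11, 15, 18, 20, 21, 22, 26}
Checking if 11 ∈ A ∪ B
11 is in A ∪ B → True

11 ∈ A ∪ B


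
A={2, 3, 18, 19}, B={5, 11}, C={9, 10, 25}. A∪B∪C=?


A ∪ B = {2, 3, 5, 11, 18, 19}
(A ∪ B) ∪ C = {2, 3, 5, 9, 10, 11, 18, 19, 25}

A ∪ B ∪ C = {2, 3, 5, 9, 10, 11, 18, 19, 25}


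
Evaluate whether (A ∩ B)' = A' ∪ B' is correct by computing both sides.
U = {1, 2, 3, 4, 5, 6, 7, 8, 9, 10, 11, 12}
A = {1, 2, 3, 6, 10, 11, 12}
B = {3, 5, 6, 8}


LHS: A ∩ B = {3, 6}
(A ∩ B)' = U \ (A ∩ B) = {1, 2, 4, 5, 7, 8, 9, 10, 11, 12}
A' = {4, 5, 7, 8, 9}, B' = {1, 2, 4, 7, 9, 10, 11, 12}
Claimed RHS: A' ∪ B' = {1, 2, 4, 5, 7, 8, 9, 10, 11, 12}
Identity is VALID: LHS = RHS = {1, 2, 4, 5, 7, 8, 9, 10, 11, 12} ✓

Identity is valid. (A ∩ B)' = A' ∪ B' = {1, 2, 4, 5, 7, 8, 9, 10, 11, 12}


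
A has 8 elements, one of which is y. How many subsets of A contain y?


Subsets of A containing y correspond to subsets of A \ {y}, which has 7 elements.
Count = 2^(n-1) = 2^7
= 128

Number of subsets containing y = 128


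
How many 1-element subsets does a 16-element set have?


C(n,k) = n! / (k!(n-k)!)
C(16,1) = 16! / (1!15!)
= 16

C(16,1) = 16


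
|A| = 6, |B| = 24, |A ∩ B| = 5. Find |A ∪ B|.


|A ∪ B| = |A| + |B| - |A ∩ B|
= 6 + 24 - 5
= 25

|A ∪ B| = 25


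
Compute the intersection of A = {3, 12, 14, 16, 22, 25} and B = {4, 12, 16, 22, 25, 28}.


A ∩ B = elements in both A and B
A = {3, 12, 14, 16, 22, 25}
B = {4, 12, 16, 22, 25, 28}
A ∩ B = {12, 16, 22, 25}

A ∩ B = {12, 16, 22, 25}


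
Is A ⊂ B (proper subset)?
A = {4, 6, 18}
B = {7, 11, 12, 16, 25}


A ⊂ B requires: A ⊆ B AND A ≠ B.
A ⊆ B? No
A ⊄ B, so A is not a proper subset.

No, A is not a proper subset of B


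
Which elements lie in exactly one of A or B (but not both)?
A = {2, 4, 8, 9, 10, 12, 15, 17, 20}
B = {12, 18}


A △ B = (A \ B) ∪ (B \ A) = elements in exactly one of A or B
A \ B = {2, 4, 8, 9, 10, 15, 17, 20}
B \ A = {18}
A △ B = {2, 4, 8, 9, 10, 15, 17, 18, 20}

A △ B = {2, 4, 8, 9, 10, 15, 17, 18, 20}


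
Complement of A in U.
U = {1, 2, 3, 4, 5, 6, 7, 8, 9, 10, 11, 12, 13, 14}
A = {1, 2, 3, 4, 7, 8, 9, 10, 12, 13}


Aᶜ = U \ A = elements in U but not in A
U = {1, 2, 3, 4, 5, 6, 7, 8, 9, 10, 11, 12, 13, 14}
A = {1, 2, 3, 4, 7, 8, 9, 10, 12, 13}
Aᶜ = {5, 6, 11, 14}

Aᶜ = {5, 6, 11, 14}


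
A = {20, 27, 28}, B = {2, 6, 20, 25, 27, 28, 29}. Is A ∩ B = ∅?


Disjoint means A ∩ B = ∅.
A ∩ B = {20, 27, 28}
A ∩ B ≠ ∅, so A and B are NOT disjoint.

No, A and B are not disjoint (A ∩ B = {20, 27, 28})


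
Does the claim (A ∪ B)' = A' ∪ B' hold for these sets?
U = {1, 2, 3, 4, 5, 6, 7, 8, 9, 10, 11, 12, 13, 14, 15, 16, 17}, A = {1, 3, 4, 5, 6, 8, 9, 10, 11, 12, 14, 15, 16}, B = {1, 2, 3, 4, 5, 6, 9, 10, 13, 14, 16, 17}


LHS: A ∪ B = {1, 2, 3, 4, 5, 6, 8, 9, 10, 11, 12, 13, 14, 15, 16, 17}
(A ∪ B)' = U \ (A ∪ B) = {7}
A' = {2, 7, 13, 17}, B' = {7, 8, 11, 12, 15}
Claimed RHS: A' ∪ B' = {2, 7, 8, 11, 12, 13, 15, 17}
Identity is INVALID: LHS = {7} but the RHS claimed here equals {2, 7, 8, 11, 12, 13, 15, 17}. The correct form is (A ∪ B)' = A' ∩ B'.

Identity is invalid: (A ∪ B)' = {7} but A' ∪ B' = {2, 7, 8, 11, 12, 13, 15, 17}. The correct De Morgan law is (A ∪ B)' = A' ∩ B'.


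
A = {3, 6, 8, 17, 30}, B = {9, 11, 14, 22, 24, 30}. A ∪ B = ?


A ∪ B = all elements in A or B (or both)
A = {3, 6, 8, 17, 30}
B = {9, 11, 14, 22, 24, 30}
A ∪ B = {3, 6, 8, 9, 11, 14, 17, 22, 24, 30}

A ∪ B = {3, 6, 8, 9, 11, 14, 17, 22, 24, 30}


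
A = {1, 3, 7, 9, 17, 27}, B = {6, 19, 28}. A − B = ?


A \ B = elements in A but not in B
A = {1, 3, 7, 9, 17, 27}
B = {6, 19, 28}
Remove from A any elements in B
A \ B = {1, 3, 7, 9, 17, 27}

A \ B = {1, 3, 7, 9, 17, 27}


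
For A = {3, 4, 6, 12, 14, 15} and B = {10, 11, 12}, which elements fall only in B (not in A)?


A = {3, 4, 6, 12, 14, 15}
B = {10, 11, 12}
Region: only in B (not in A)
Elements: {10, 11}

Elements only in B (not in A): {10, 11}


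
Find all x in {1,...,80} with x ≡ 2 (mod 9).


Checking each candidate:
Condition: x in {1,...,80} with x ≡ 2 (mod 9)
Result = {2, 11, 20, 29, 38, 47, 56, 65, 74}

{2, 11, 20, 29, 38, 47, 56, 65, 74}


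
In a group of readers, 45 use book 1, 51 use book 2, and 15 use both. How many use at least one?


|A ∪ B| = |A| + |B| - |A ∩ B|
= 45 + 51 - 15
= 81

|A ∪ B| = 81


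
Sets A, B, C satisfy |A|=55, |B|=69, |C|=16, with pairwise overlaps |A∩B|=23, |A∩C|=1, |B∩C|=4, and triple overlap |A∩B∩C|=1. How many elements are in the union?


|A∪B∪C| = |A|+|B|+|C| - |A∩B|-|A∩C|-|B∩C| + |A∩B∩C|
= 55+69+16 - 23-1-4 + 1
= 140 - 28 + 1
= 113

|A ∪ B ∪ C| = 113


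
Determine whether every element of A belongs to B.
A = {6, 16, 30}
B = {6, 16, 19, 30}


A ⊆ B means every element of A is in B.
All elements of A are in B.
So A ⊆ B.

Yes, A ⊆ B


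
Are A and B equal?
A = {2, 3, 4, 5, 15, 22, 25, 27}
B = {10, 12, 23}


Two sets are equal iff they have exactly the same elements.
A = {2, 3, 4, 5, 15, 22, 25, 27}
B = {10, 12, 23}
Differences: {2, 3, 4, 5, 10, 12, 15, 22, 23, 25, 27}
A ≠ B

No, A ≠ B


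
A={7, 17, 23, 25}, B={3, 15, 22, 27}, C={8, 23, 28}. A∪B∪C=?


A ∪ B = {3, 7, 15, 17, 22, 23, 25, 27}
(A ∪ B) ∪ C = {3, 7, 8, 15, 17, 22, 23, 25, 27, 28}

A ∪ B ∪ C = {3, 7, 8, 15, 17, 22, 23, 25, 27, 28}


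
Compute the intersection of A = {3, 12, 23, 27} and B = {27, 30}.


A ∩ B = elements in both A and B
A = {3, 12, 23, 27}
B = {27, 30}
A ∩ B = {27}

A ∩ B = {27}


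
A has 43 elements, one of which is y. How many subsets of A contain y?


Subsets of A containing y correspond to subsets of A \ {y}, which has 42 elements.
Count = 2^(n-1) = 2^42
= 4398046511104

Number of subsets containing y = 4398046511104


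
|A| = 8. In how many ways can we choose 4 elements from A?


C(n,k) = n! / (k!(n-k)!)
C(8,4) = 8! / (4!4!)
= 70

C(8,4) = 70


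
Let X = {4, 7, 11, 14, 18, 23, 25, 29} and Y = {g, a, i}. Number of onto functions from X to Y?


n = |X| = 8, k = |Y| = 3. Surjections via inclusion-exclusion:
S(n,k) = Σ(-1)^i × C(k,i) × (k-i)^n, i=0 to k
i=0: (-1)^0×C(3,0)×3^8 = 6561
i=1: (-1)^1×C(3,1)×2^8 = -768
i=2: (-1)^2×C(3,2)×1^8 = 3
i=3: (-1)^3×C(3,3)×0^8 = 0
Total = 5796

Number of surjections = 5796


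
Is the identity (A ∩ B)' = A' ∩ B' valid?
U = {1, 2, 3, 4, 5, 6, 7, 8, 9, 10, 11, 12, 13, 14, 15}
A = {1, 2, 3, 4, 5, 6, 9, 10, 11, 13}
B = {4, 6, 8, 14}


LHS: A ∩ B = {4, 6}
(A ∩ B)' = U \ (A ∩ B) = {1, 2, 3, 5, 7, 8, 9, 10, 11, 12, 13, 14, 15}
A' = {7, 8, 12, 14, 15}, B' = {1, 2, 3, 5, 7, 9, 10, 11, 12, 13, 15}
Claimed RHS: A' ∩ B' = {7, 12, 15}
Identity is INVALID: LHS = {1, 2, 3, 5, 7, 8, 9, 10, 11, 12, 13, 14, 15} but the RHS claimed here equals {7, 12, 15}. The correct form is (A ∩ B)' = A' ∪ B'.

Identity is invalid: (A ∩ B)' = {1, 2, 3, 5, 7, 8, 9, 10, 11, 12, 13, 14, 15} but A' ∩ B' = {7, 12, 15}. The correct De Morgan law is (A ∩ B)' = A' ∪ B'.


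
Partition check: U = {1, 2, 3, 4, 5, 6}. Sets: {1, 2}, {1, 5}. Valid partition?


A partition requires: (1) non-empty parts, (2) pairwise disjoint, (3) union = U
Parts: {1, 2}, {1, 5}
Union of parts: {1, 2, 5}
U = {1, 2, 3, 4, 5, 6}
All non-empty? True
Pairwise disjoint? False
Covers U? False

No, not a valid partition


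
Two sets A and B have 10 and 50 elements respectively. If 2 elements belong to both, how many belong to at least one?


|A ∪ B| = |A| + |B| - |A ∩ B|
= 10 + 50 - 2
= 58

|A ∪ B| = 58


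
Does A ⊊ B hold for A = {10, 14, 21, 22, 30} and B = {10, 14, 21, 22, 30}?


A ⊂ B requires: A ⊆ B AND A ≠ B.
A ⊆ B? Yes
A = B? Yes
A = B, so A is not a PROPER subset.

No, A is not a proper subset of B


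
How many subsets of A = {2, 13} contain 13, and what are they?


A subset of A contains 13 iff the remaining 1 elements form any subset of A \ {13}.
Count: 2^(n-1) = 2^1 = 2
Subsets containing 13: {13}, {2, 13}

Subsets containing 13 (2 total): {13}, {2, 13}


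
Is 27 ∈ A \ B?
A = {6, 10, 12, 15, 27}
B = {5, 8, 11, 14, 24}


A = {6, 10, 12, 15, 27}, B = {5, 8, 11, 14, 24}
A \ B = elements in A but not in B
A \ B = {6, 10, 12, 15, 27}
Checking if 27 ∈ A \ B
27 is in A \ B → True

27 ∈ A \ B


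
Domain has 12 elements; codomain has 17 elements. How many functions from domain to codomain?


Each of |A| = 12 inputs maps to any of |B| = 17 outputs.
# functions = |B|^|A| = 17^12
= 582622237229761

Number of functions = 582622237229761


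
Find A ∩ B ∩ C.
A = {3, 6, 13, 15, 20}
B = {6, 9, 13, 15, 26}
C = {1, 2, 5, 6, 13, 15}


A ∩ B = {6, 13, 15}
(A ∩ B) ∩ C = {6, 13, 15}

A ∩ B ∩ C = {6, 13, 15}


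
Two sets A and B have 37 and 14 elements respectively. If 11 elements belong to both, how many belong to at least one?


|A ∪ B| = |A| + |B| - |A ∩ B|
= 37 + 14 - 11
= 40

|A ∪ B| = 40


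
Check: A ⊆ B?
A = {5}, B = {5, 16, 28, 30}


A ⊆ B means every element of A is in B.
All elements of A are in B.
So A ⊆ B.

Yes, A ⊆ B


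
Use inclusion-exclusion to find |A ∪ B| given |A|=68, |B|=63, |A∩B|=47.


|A ∪ B| = |A| + |B| - |A ∩ B|
= 68 + 63 - 47
= 84

|A ∪ B| = 84


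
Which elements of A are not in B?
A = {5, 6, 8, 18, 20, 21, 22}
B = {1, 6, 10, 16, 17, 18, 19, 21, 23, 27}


A \ B = elements in A but not in B
A = {5, 6, 8, 18, 20, 21, 22}
B = {1, 6, 10, 16, 17, 18, 19, 21, 23, 27}
Remove from A any elements in B
A \ B = {5, 8, 20, 22}

A \ B = {5, 8, 20, 22}


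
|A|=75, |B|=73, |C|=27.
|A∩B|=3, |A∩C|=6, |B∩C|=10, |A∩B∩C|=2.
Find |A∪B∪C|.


|A∪B∪C| = |A|+|B|+|C| - |A∩B|-|A∩C|-|B∩C| + |A∩B∩C|
= 75+73+27 - 3-6-10 + 2
= 175 - 19 + 2
= 158

|A ∪ B ∪ C| = 158


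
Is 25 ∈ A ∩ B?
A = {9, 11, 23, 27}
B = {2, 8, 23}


A = {9, 11, 23, 27}, B = {2, 8, 23}
A ∩ B = elements in both A and B
A ∩ B = {23}
Checking if 25 ∈ A ∩ B
25 is not in A ∩ B → False

25 ∉ A ∩ B


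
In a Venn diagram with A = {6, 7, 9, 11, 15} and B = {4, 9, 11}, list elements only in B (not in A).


A = {6, 7, 9, 11, 15}
B = {4, 9, 11}
Region: only in B (not in A)
Elements: {4}

Elements only in B (not in A): {4}


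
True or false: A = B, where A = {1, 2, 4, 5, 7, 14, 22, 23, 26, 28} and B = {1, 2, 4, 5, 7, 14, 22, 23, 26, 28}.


Two sets are equal iff they have exactly the same elements.
A = {1, 2, 4, 5, 7, 14, 22, 23, 26, 28}
B = {1, 2, 4, 5, 7, 14, 22, 23, 26, 28}
Same elements → A = B

Yes, A = B


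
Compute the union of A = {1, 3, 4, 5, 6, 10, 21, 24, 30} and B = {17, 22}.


A ∪ B = all elements in A or B (or both)
A = {1, 3, 4, 5, 6, 10, 21, 24, 30}
B = {17, 22}
A ∪ B = {1, 3, 4, 5, 6, 10, 17, 21, 22, 24, 30}

A ∪ B = {1, 3, 4, 5, 6, 10, 17, 21, 22, 24, 30}


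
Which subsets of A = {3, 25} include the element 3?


A subset of A contains 3 iff the remaining 1 elements form any subset of A \ {3}.
Count: 2^(n-1) = 2^1 = 2
Subsets containing 3: {3}, {3, 25}

Subsets containing 3 (2 total): {3}, {3, 25}


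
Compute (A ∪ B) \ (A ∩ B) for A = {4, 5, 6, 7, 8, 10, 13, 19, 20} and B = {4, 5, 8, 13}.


A △ B = (A \ B) ∪ (B \ A) = elements in exactly one of A or B
A \ B = {6, 7, 10, 19, 20}
B \ A = ∅
A △ B = {6, 7, 10, 19, 20}

A △ B = {6, 7, 10, 19, 20}


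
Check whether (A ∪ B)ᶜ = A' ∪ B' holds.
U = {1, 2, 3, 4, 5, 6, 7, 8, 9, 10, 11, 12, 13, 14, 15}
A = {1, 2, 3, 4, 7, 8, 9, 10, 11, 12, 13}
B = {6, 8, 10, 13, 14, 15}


LHS: A ∪ B = {1, 2, 3, 4, 6, 7, 8, 9, 10, 11, 12, 13, 14, 15}
(A ∪ B)' = U \ (A ∪ B) = {5}
A' = {5, 6, 14, 15}, B' = {1, 2, 3, 4, 5, 7, 9, 11, 12}
Claimed RHS: A' ∪ B' = {1, 2, 3, 4, 5, 6, 7, 9, 11, 12, 14, 15}
Identity is INVALID: LHS = {5} but the RHS claimed here equals {1, 2, 3, 4, 5, 6, 7, 9, 11, 12, 14, 15}. The correct form is (A ∪ B)' = A' ∩ B'.

Identity is invalid: (A ∪ B)' = {5} but A' ∪ B' = {1, 2, 3, 4, 5, 6, 7, 9, 11, 12, 14, 15}. The correct De Morgan law is (A ∪ B)' = A' ∩ B'.


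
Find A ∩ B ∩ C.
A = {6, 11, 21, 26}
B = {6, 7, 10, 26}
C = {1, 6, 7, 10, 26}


A ∩ B = {6, 26}
(A ∩ B) ∩ C = {6, 26}

A ∩ B ∩ C = {6, 26}


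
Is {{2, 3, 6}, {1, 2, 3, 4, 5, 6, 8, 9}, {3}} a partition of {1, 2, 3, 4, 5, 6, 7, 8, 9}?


A partition requires: (1) non-empty parts, (2) pairwise disjoint, (3) union = U
Parts: {2, 3, 6}, {1, 2, 3, 4, 5, 6, 8, 9}, {3}
Union of parts: {1, 2, 3, 4, 5, 6, 8, 9}
U = {1, 2, 3, 4, 5, 6, 7, 8, 9}
All non-empty? True
Pairwise disjoint? False
Covers U? False

No, not a valid partition


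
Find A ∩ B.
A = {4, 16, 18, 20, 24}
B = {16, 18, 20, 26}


A ∩ B = elements in both A and B
A = {4, 16, 18, 20, 24}
B = {16, 18, 20, 26}
A ∩ B = {16, 18, 20}

A ∩ B = {16, 18, 20}


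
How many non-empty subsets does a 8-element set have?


Total subsets = 2^n = 2^8 = 256
Non-empty subsets exclude the empty set: 2^n - 1
= 256 - 1
= 255

Number of non-empty subsets = 255


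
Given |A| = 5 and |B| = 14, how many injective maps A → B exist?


An injection sends each of |A| = 5 inputs to a distinct output in B.
# injections = |B|·(|B|-1)·…·(|B|-|A|+1) = 14! / (14 - 5)!
= 14 × 13 × 12 × 11 × 10
= 240240

Number of injections = 240240


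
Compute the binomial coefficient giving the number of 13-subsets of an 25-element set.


C(n,k) = n! / (k!(n-k)!)
C(25,13) = 25! / (13!12!)
= 5200300

C(25,13) = 5200300


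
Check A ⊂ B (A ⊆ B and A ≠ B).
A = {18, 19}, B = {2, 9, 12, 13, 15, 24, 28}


A ⊂ B requires: A ⊆ B AND A ≠ B.
A ⊆ B? No
A ⊄ B, so A is not a proper subset.

No, A is not a proper subset of B


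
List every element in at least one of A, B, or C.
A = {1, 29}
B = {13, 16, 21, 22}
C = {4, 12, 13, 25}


A ∪ B = {1, 13, 16, 21, 22, 29}
(A ∪ B) ∪ C = {1, 4, 12, 13, 16, 21, 22, 25, 29}

A ∪ B ∪ C = {1, 4, 12, 13, 16, 21, 22, 25, 29}


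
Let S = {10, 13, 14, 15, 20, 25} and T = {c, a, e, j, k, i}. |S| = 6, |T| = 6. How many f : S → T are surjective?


n = |S| = 6, k = |T| = 6. Surjections via inclusion-exclusion:
S(n,k) = Σ(-1)^i × C(k,i) × (k-i)^n, i=0 to k
i=0: (-1)^0×C(6,0)×6^6 = 46656
i=1: (-1)^1×C(6,1)×5^6 = -93750
i=2: (-1)^2×C(6,2)×4^6 = 61440
i=3: (-1)^3×C(6,3)×3^6 = -14580
i=4: (-1)^4×C(6,4)×2^6 = 960
i=5: (-1)^5×C(6,5)×1^6 = -6
i=6: (-1)^6×C(6,6)×0^6 = 0
Total = 720

Number of surjections = 720


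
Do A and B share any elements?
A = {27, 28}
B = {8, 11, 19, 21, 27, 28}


Disjoint means A ∩ B = ∅.
A ∩ B = {27, 28}
A ∩ B ≠ ∅, so A and B are NOT disjoint.

Yes — A and B share the element(s) of A ∩ B = {27, 28}, so they are not disjoint


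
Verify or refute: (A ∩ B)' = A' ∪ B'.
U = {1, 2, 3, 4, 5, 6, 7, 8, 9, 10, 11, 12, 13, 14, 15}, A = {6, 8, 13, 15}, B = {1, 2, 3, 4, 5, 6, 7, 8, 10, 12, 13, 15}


LHS: A ∩ B = {6, 8, 13, 15}
(A ∩ B)' = U \ (A ∩ B) = {1, 2, 3, 4, 5, 7, 9, 10, 11, 12, 14}
A' = {1, 2, 3, 4, 5, 7, 9, 10, 11, 12, 14}, B' = {9, 11, 14}
Claimed RHS: A' ∪ B' = {1, 2, 3, 4, 5, 7, 9, 10, 11, 12, 14}
Identity is VALID: LHS = RHS = {1, 2, 3, 4, 5, 7, 9, 10, 11, 12, 14} ✓

Identity is valid. (A ∩ B)' = A' ∪ B' = {1, 2, 3, 4, 5, 7, 9, 10, 11, 12, 14}


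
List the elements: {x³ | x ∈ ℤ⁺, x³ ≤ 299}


Checking each candidate:
Condition: positive perfect cubes ≤ 299
Result = {1, 8, 27, 64, 125, 216}

{1, 8, 27, 64, 125, 216}


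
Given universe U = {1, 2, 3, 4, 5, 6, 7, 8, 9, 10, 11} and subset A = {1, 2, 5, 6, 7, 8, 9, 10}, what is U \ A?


Aᶜ = U \ A = elements in U but not in A
U = {1, 2, 3, 4, 5, 6, 7, 8, 9, 10, 11}
A = {1, 2, 5, 6, 7, 8, 9, 10}
Aᶜ = {3, 4, 11}

Aᶜ = {3, 4, 11}


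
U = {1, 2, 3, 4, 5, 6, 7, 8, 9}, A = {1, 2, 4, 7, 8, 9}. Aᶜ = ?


Aᶜ = U \ A = elements in U but not in A
U = {1, 2, 3, 4, 5, 6, 7, 8, 9}
A = {1, 2, 4, 7, 8, 9}
Aᶜ = {3, 5, 6}

Aᶜ = {3, 5, 6}


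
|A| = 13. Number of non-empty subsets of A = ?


Total subsets = 2^n = 2^13 = 8192
Non-empty subsets exclude the empty set: 2^n - 1
= 8192 - 1
= 8191

Number of non-empty subsets = 8191


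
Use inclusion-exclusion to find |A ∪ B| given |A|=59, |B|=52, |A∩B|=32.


|A ∪ B| = |A| + |B| - |A ∩ B|
= 59 + 52 - 32
= 79

|A ∪ B| = 79


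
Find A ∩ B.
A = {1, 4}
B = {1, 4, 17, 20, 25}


A ∩ B = elements in both A and B
A = {1, 4}
B = {1, 4, 17, 20, 25}
A ∩ B = {1, 4}

A ∩ B = {1, 4}


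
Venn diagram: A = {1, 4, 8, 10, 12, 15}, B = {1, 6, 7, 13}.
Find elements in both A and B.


A = {1, 4, 8, 10, 12, 15}
B = {1, 6, 7, 13}
Region: in both A and B
Elements: {1}

Elements in both A and B: {1}


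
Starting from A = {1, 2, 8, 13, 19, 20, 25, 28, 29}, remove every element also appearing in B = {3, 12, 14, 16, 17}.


A \ B = elements in A but not in B
A = {1, 2, 8, 13, 19, 20, 25, 28, 29}
B = {3, 12, 14, 16, 17}
Remove from A any elements in B
A \ B = {1, 2, 8, 13, 19, 20, 25, 28, 29}

A \ B = {1, 2, 8, 13, 19, 20, 25, 28, 29}


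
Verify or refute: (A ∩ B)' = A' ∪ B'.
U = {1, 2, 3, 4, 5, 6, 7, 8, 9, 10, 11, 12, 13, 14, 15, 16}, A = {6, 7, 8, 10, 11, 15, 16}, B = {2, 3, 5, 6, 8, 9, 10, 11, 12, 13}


LHS: A ∩ B = {6, 8, 10, 11}
(A ∩ B)' = U \ (A ∩ B) = {1, 2, 3, 4, 5, 7, 9, 12, 13, 14, 15, 16}
A' = {1, 2, 3, 4, 5, 9, 12, 13, 14}, B' = {1, 4, 7, 14, 15, 16}
Claimed RHS: A' ∪ B' = {1, 2, 3, 4, 5, 7, 9, 12, 13, 14, 15, 16}
Identity is VALID: LHS = RHS = {1, 2, 3, 4, 5, 7, 9, 12, 13, 14, 15, 16} ✓

Identity is valid. (A ∩ B)' = A' ∪ B' = {1, 2, 3, 4, 5, 7, 9, 12, 13, 14, 15, 16}


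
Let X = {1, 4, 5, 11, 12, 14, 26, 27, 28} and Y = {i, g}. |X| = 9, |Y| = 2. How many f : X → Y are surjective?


n = |X| = 9, k = |Y| = 2. Surjections via inclusion-exclusion:
S(n,k) = Σ(-1)^i × C(k,i) × (k-i)^n, i=0 to k
i=0: (-1)^0×C(2,0)×2^9 = 512
i=1: (-1)^1×C(2,1)×1^9 = -2
i=2: (-1)^2×C(2,2)×0^9 = 0
Total = 510

Number of surjections = 510


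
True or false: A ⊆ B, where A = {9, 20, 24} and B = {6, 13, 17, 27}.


A ⊆ B means every element of A is in B.
Elements in A not in B: {9, 20, 24}
So A ⊄ B.

No, A ⊄ B


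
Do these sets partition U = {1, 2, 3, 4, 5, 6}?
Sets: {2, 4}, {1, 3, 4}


A partition requires: (1) non-empty parts, (2) pairwise disjoint, (3) union = U
Parts: {2, 4}, {1, 3, 4}
Union of parts: {1, 2, 3, 4}
U = {1, 2, 3, 4, 5, 6}
All non-empty? True
Pairwise disjoint? False
Covers U? False

No, not a valid partition


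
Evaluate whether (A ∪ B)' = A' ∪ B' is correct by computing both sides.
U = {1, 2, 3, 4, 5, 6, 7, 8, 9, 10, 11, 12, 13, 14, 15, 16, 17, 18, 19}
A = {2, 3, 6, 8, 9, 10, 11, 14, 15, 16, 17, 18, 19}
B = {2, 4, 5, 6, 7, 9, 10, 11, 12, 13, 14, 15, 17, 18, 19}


LHS: A ∪ B = {2, 3, 4, 5, 6, 7, 8, 9, 10, 11, 12, 13, 14, 15, 16, 17, 18, 19}
(A ∪ B)' = U \ (A ∪ B) = {1}
A' = {1, 4, 5, 7, 12, 13}, B' = {1, 3, 8, 16}
Claimed RHS: A' ∪ B' = {1, 3, 4, 5, 7, 8, 12, 13, 16}
Identity is INVALID: LHS = {1} but the RHS claimed here equals {1, 3, 4, 5, 7, 8, 12, 13, 16}. The correct form is (A ∪ B)' = A' ∩ B'.

Identity is invalid: (A ∪ B)' = {1} but A' ∪ B' = {1, 3, 4, 5, 7, 8, 12, 13, 16}. The correct De Morgan law is (A ∪ B)' = A' ∩ B'.


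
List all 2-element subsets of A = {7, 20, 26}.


|A| = 3, so A has C(3,2) = 3 subsets of size 2.
Enumerate by choosing 2 elements from A at a time:
{7, 20}, {7, 26}, {20, 26}

2-element subsets (3 total): {7, 20}, {7, 26}, {20, 26}


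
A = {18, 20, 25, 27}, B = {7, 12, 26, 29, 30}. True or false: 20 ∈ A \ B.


A = {18, 20, 25, 27}, B = {7, 12, 26, 29, 30}
A \ B = elements in A but not in B
A \ B = {18, 20, 25, 27}
Checking if 20 ∈ A \ B
20 is in A \ B → True

20 ∈ A \ B


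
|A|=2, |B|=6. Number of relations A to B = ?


A relation from A to B is any subset of A × B.
|A × B| = 2 × 6 = 12
# relations = 2^|A × B| = 2^12 = 4096

Number of relations = 4096


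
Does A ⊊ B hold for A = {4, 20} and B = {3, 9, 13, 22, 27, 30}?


A ⊂ B requires: A ⊆ B AND A ≠ B.
A ⊆ B? No
A ⊄ B, so A is not a proper subset.

No, A is not a proper subset of B


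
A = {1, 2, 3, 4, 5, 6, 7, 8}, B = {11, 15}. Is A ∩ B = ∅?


Disjoint means A ∩ B = ∅.
A ∩ B = ∅
A ∩ B = ∅, so A and B are disjoint.

Yes, A and B are disjoint


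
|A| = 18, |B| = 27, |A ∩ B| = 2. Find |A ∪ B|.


|A ∪ B| = |A| + |B| - |A ∩ B|
= 18 + 27 - 2
= 43

|A ∪ B| = 43


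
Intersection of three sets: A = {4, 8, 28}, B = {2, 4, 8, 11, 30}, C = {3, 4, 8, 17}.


A ∩ B = {4, 8}
(A ∩ B) ∩ C = {4, 8}

A ∩ B ∩ C = {4, 8}


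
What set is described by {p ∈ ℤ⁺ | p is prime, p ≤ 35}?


Checking each candidate:
Condition: primes ≤ 35
Result = {2, 3, 5, 7, 11, 13, 17, 19, 23, 29, 31}

{2, 3, 5, 7, 11, 13, 17, 19, 23, 29, 31}


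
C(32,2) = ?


C(n,k) = n! / (k!(n-k)!)
C(32,2) = 32! / (2!30!)
= 496

C(32,2) = 496


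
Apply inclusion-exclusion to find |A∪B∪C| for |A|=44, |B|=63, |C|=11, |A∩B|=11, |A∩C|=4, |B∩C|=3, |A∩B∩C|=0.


|A∪B∪C| = |A|+|B|+|C| - |A∩B|-|A∩C|-|B∩C| + |A∩B∩C|
= 44+63+11 - 11-4-3 + 0
= 118 - 18 + 0
= 100

|A ∪ B ∪ C| = 100


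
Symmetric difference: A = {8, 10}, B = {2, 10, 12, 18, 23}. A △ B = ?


A △ B = (A \ B) ∪ (B \ A) = elements in exactly one of A or B
A \ B = {8}
B \ A = {2, 12, 18, 23}
A △ B = {2, 8, 12, 18, 23}

A △ B = {2, 8, 12, 18, 23}


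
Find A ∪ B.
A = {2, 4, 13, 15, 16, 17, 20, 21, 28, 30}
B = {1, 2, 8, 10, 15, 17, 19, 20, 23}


A ∪ B = all elements in A or B (or both)
A = {2, 4, 13, 15, 16, 17, 20, 21, 28, 30}
B = {1, 2, 8, 10, 15, 17, 19, 20, 23}
A ∪ B = {1, 2, 4, 8, 10, 13, 15, 16, 17, 19, 20, 21, 23, 28, 30}

A ∪ B = {1, 2, 4, 8, 10, 13, 15, 16, 17, 19, 20, 21, 23, 28, 30}


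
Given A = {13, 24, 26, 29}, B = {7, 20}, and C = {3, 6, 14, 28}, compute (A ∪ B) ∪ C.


A ∪ B = {7, 13, 20, 24, 26, 29}
(A ∪ B) ∪ C = {3, 6, 7, 13, 14, 20, 24, 26, 28, 29}

A ∪ B ∪ C = {3, 6, 7, 13, 14, 20, 24, 26, 28, 29}


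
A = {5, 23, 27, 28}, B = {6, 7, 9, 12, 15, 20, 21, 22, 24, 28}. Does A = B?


Two sets are equal iff they have exactly the same elements.
A = {5, 23, 27, 28}
B = {6, 7, 9, 12, 15, 20, 21, 22, 24, 28}
Differences: {5, 6, 7, 9, 12, 15, 20, 21, 22, 23, 24, 27}
A ≠ B

No, A ≠ B


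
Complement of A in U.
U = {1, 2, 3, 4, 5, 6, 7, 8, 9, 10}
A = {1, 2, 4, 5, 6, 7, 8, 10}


Aᶜ = U \ A = elements in U but not in A
U = {1, 2, 3, 4, 5, 6, 7, 8, 9, 10}
A = {1, 2, 4, 5, 6, 7, 8, 10}
Aᶜ = {3, 9}

Aᶜ = {3, 9}


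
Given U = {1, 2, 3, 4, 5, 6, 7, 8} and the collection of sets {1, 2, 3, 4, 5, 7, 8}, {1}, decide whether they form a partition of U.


A partition requires: (1) non-empty parts, (2) pairwise disjoint, (3) union = U
Parts: {1, 2, 3, 4, 5, 7, 8}, {1}
Union of parts: {1, 2, 3, 4, 5, 7, 8}
U = {1, 2, 3, 4, 5, 6, 7, 8}
All non-empty? True
Pairwise disjoint? False
Covers U? False

No, not a valid partition


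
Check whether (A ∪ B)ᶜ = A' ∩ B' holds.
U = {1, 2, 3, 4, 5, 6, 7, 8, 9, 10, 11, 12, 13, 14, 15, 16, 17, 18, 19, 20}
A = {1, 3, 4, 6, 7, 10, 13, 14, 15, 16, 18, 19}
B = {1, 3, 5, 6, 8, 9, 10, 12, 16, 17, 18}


LHS: A ∪ B = {1, 3, 4, 5, 6, 7, 8, 9, 10, 12, 13, 14, 15, 16, 17, 18, 19}
(A ∪ B)' = U \ (A ∪ B) = {2, 11, 20}
A' = {2, 5, 8, 9, 11, 12, 17, 20}, B' = {2, 4, 7, 11, 13, 14, 15, 19, 20}
Claimed RHS: A' ∩ B' = {2, 11, 20}
Identity is VALID: LHS = RHS = {2, 11, 20} ✓

Identity is valid. (A ∪ B)' = A' ∩ B' = {2, 11, 20}


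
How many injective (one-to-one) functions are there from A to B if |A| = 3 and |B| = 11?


An injection sends each of |A| = 3 inputs to a distinct output in B.
# injections = |B|·(|B|-1)·…·(|B|-|A|+1) = 11! / (11 - 3)!
= 11 × 10 × 9
= 990

Number of injections = 990


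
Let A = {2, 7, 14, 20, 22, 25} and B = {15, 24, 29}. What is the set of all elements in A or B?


A ∪ B = all elements in A or B (or both)
A = {2, 7, 14, 20, 22, 25}
B = {15, 24, 29}
A ∪ B = {2, 7, 14, 15, 20, 22, 24, 25, 29}

A ∪ B = {2, 7, 14, 15, 20, 22, 24, 25, 29}


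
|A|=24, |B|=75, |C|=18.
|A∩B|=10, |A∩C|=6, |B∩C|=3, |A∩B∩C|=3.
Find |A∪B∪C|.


|A∪B∪C| = |A|+|B|+|C| - |A∩B|-|A∩C|-|B∩C| + |A∩B∩C|
= 24+75+18 - 10-6-3 + 3
= 117 - 19 + 3
= 101

|A ∪ B ∪ C| = 101


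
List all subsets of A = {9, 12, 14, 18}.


|A| = 4, so |P(A)| = 2^4 = 16
Enumerate subsets by cardinality (0 to 4):
∅, {9}, {12}, {14}, {18}, {9, 12}, {9, 14}, {9, 18}, {12, 14}, {12, 18}, {14, 18}, {9, 12, 14}, {9, 12, 18}, {9, 14, 18}, {12, 14, 18}, {9, 12, 14, 18}

P(A) has 16 subsets: ∅, {9}, {12}, {14}, {18}, {9, 12}, {9, 14}, {9, 18}, {12, 14}, {12, 18}, {14, 18}, {9, 12, 14}, {9, 12, 18}, {9, 14, 18}, {12, 14, 18}, {9, 12, 14, 18}


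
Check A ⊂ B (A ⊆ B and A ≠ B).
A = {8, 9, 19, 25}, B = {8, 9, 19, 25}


A ⊂ B requires: A ⊆ B AND A ≠ B.
A ⊆ B? Yes
A = B? Yes
A = B, so A is not a PROPER subset.

No, A is not a proper subset of B


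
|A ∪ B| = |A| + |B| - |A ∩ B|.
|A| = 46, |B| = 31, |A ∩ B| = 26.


|A ∪ B| = |A| + |B| - |A ∩ B|
= 46 + 31 - 26
= 51

|A ∪ B| = 51


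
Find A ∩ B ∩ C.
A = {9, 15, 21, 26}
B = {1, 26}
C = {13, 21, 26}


A ∩ B = {26}
(A ∩ B) ∩ C = {26}

A ∩ B ∩ C = {26}


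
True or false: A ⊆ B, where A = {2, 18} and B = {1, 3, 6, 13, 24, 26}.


A ⊆ B means every element of A is in B.
Elements in A not in B: {2, 18}
So A ⊄ B.

No, A ⊄ B


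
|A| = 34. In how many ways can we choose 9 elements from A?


C(n,k) = n! / (k!(n-k)!)
C(34,9) = 34! / (9!25!)
= 52451256

C(34,9) = 52451256


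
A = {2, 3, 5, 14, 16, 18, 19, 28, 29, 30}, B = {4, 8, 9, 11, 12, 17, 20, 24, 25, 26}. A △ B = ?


A △ B = (A \ B) ∪ (B \ A) = elements in exactly one of A or B
A \ B = {2, 3, 5, 14, 16, 18, 19, 28, 29, 30}
B \ A = {4, 8, 9, 11, 12, 17, 20, 24, 25, 26}
A △ B = {2, 3, 4, 5, 8, 9, 11, 12, 14, 16, 17, 18, 19, 20, 24, 25, 26, 28, 29, 30}

A △ B = {2, 3, 4, 5, 8, 9, 11, 12, 14, 16, 17, 18, 19, 20, 24, 25, 26, 28, 29, 30}


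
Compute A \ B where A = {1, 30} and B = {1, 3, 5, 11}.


A \ B = elements in A but not in B
A = {1, 30}
B = {1, 3, 5, 11}
Remove from A any elements in B
A \ B = {30}

A \ B = {30}


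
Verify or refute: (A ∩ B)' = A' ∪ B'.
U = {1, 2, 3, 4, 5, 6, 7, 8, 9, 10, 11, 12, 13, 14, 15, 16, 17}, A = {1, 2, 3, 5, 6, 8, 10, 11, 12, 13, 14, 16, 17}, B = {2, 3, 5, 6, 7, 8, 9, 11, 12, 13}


LHS: A ∩ B = {2, 3, 5, 6, 8, 11, 12, 13}
(A ∩ B)' = U \ (A ∩ B) = {1, 4, 7, 9, 10, 14, 15, 16, 17}
A' = {4, 7, 9, 15}, B' = {1, 4, 10, 14, 15, 16, 17}
Claimed RHS: A' ∪ B' = {1, 4, 7, 9, 10, 14, 15, 16, 17}
Identity is VALID: LHS = RHS = {1, 4, 7, 9, 10, 14, 15, 16, 17} ✓

Identity is valid. (A ∩ B)' = A' ∪ B' = {1, 4, 7, 9, 10, 14, 15, 16, 17}


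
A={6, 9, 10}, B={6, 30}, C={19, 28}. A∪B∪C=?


A ∪ B = {6, 9, 10, 30}
(A ∪ B) ∪ C = {6, 9, 10, 19, 28, 30}

A ∪ B ∪ C = {6, 9, 10, 19, 28, 30}


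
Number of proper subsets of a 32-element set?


Total subsets = 2^n = 2^32 = 4294967296
Proper subsets exclude the set itself: 2^n - 1
= 4294967296 - 1
= 4294967295

Number of proper subsets = 4294967295


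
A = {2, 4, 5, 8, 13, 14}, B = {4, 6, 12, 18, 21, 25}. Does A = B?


Two sets are equal iff they have exactly the same elements.
A = {2, 4, 5, 8, 13, 14}
B = {4, 6, 12, 18, 21, 25}
Differences: {2, 5, 6, 8, 12, 13, 14, 18, 21, 25}
A ≠ B

No, A ≠ B


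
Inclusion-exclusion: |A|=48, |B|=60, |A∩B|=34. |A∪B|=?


|A ∪ B| = |A| + |B| - |A ∩ B|
= 48 + 60 - 34
= 74

|A ∪ B| = 74


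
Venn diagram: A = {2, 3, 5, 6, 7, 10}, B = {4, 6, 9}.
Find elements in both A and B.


A = {2, 3, 5, 6, 7, 10}
B = {4, 6, 9}
Region: in both A and B
Elements: {6}

Elements in both A and B: {6}


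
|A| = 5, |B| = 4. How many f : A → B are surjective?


n = |A| = 5, k = |B| = 4. Surjections via inclusion-exclusion:
S(n,k) = Σ(-1)^i × C(k,i) × (k-i)^n, i=0 to k
i=0: (-1)^0×C(4,0)×4^5 = 1024
i=1: (-1)^1×C(4,1)×3^5 = -972
i=2: (-1)^2×C(4,2)×2^5 = 192
i=3: (-1)^3×C(4,3)×1^5 = -4
i=4: (-1)^4×C(4,4)×0^5 = 0
Total = 240

Number of surjections = 240


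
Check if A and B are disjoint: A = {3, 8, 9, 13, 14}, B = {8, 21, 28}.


Disjoint means A ∩ B = ∅.
A ∩ B = {8}
A ∩ B ≠ ∅, so A and B are NOT disjoint.

No, A and B are not disjoint (A ∩ B = {8})


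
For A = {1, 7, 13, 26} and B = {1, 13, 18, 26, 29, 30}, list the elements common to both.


A ∩ B = elements in both A and B
A = {1, 7, 13, 26}
B = {1, 13, 18, 26, 29, 30}
A ∩ B = {1, 13, 26}

A ∩ B = {1, 13, 26}


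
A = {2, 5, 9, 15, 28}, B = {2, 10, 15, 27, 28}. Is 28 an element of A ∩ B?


A = {2, 5, 9, 15, 28}, B = {2, 10, 15, 27, 28}
A ∩ B = elements in both A and B
A ∩ B = {2, 15, 28}
Checking if 28 ∈ A ∩ B
28 is in A ∩ B → True

28 ∈ A ∩ B


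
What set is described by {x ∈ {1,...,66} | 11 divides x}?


Checking each candidate:
Condition: multiples of 11 in {1,...,66}
Result = {11, 22, 33, 44, 55, 66}

{11, 22, 33, 44, 55, 66}


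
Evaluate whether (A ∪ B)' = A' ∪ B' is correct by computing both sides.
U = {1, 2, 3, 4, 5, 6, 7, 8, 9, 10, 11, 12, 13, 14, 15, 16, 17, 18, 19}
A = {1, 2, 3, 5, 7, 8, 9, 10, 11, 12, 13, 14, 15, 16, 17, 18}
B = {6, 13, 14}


LHS: A ∪ B = {1, 2, 3, 5, 6, 7, 8, 9, 10, 11, 12, 13, 14, 15, 16, 17, 18}
(A ∪ B)' = U \ (A ∪ B) = {4, 19}
A' = {4, 6, 19}, B' = {1, 2, 3, 4, 5, 7, 8, 9, 10, 11, 12, 15, 16, 17, 18, 19}
Claimed RHS: A' ∪ B' = {1, 2, 3, 4, 5, 6, 7, 8, 9, 10, 11, 12, 15, 16, 17, 18, 19}
Identity is INVALID: LHS = {4, 19} but the RHS claimed here equals {1, 2, 3, 4, 5, 6, 7, 8, 9, 10, 11, 12, 15, 16, 17, 18, 19}. The correct form is (A ∪ B)' = A' ∩ B'.

Identity is invalid: (A ∪ B)' = {4, 19} but A' ∪ B' = {1, 2, 3, 4, 5, 6, 7, 8, 9, 10, 11, 12, 15, 16, 17, 18, 19}. The correct De Morgan law is (A ∪ B)' = A' ∩ B'.


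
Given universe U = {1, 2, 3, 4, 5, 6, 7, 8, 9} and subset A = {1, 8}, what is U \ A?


Aᶜ = U \ A = elements in U but not in A
U = {1, 2, 3, 4, 5, 6, 7, 8, 9}
A = {1, 8}
Aᶜ = {2, 3, 4, 5, 6, 7, 9}

Aᶜ = {2, 3, 4, 5, 6, 7, 9}


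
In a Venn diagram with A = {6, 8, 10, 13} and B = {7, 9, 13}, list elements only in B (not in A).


A = {6, 8, 10, 13}
B = {7, 9, 13}
Region: only in B (not in A)
Elements: {7, 9}

Elements only in B (not in A): {7, 9}


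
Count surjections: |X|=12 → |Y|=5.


n = |X| = 12, k = |Y| = 5. Surjections via inclusion-exclusion:
S(n,k) = Σ(-1)^i × C(k,i) × (k-i)^n, i=0 to k
i=0: (-1)^0×C(5,0)×5^12 = 244140625
i=1: (-1)^1×C(5,1)×4^12 = -83886080
i=2: (-1)^2×C(5,2)×3^12 = 5314410
i=3: (-1)^3×C(5,3)×2^12 = -40960
i=4: (-1)^4×C(5,4)×1^12 = 5
i=5: (-1)^5×C(5,5)×0^12 = 0
Total = 165528000

Number of surjections = 165528000


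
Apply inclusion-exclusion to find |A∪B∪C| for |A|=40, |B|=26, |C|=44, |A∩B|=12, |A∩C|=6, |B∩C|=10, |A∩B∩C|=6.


|A∪B∪C| = |A|+|B|+|C| - |A∩B|-|A∩C|-|B∩C| + |A∩B∩C|
= 40+26+44 - 12-6-10 + 6
= 110 - 28 + 6
= 88

|A ∪ B ∪ C| = 88


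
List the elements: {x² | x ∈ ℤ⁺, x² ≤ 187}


Checking each candidate:
Condition: positive perfect squares ≤ 187
Result = {1, 4, 9, 16, 25, 36, 49, 64, 81, 100, 121, 144, 169}

{1, 4, 9, 16, 25, 36, 49, 64, 81, 100, 121, 144, 169}


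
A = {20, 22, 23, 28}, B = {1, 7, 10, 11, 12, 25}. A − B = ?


A \ B = elements in A but not in B
A = {20, 22, 23, 28}
B = {1, 7, 10, 11, 12, 25}
Remove from A any elements in B
A \ B = {20, 22, 23, 28}

A \ B = {20, 22, 23, 28}


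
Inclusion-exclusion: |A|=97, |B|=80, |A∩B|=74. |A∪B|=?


|A ∪ B| = |A| + |B| - |A ∩ B|
= 97 + 80 - 74
= 103

|A ∪ B| = 103


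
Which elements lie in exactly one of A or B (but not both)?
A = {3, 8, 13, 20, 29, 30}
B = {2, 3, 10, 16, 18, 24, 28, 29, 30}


A △ B = (A \ B) ∪ (B \ A) = elements in exactly one of A or B
A \ B = {8, 13, 20}
B \ A = {2, 10, 16, 18, 24, 28}
A △ B = {2, 8, 10, 13, 16, 18, 20, 24, 28}

A △ B = {2, 8, 10, 13, 16, 18, 20, 24, 28}


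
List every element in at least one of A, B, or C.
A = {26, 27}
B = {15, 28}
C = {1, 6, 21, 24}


A ∪ B = {15, 26, 27, 28}
(A ∪ B) ∪ C = {1, 6, 15, 21, 24, 26, 27, 28}

A ∪ B ∪ C = {1, 6, 15, 21, 24, 26, 27, 28}


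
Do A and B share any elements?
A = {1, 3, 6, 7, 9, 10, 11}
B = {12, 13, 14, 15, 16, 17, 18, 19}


Disjoint means A ∩ B = ∅.
A ∩ B = ∅
A ∩ B = ∅, so A and B are disjoint.

No — A and B share no elements (A ∩ B = ∅), so they are disjoint


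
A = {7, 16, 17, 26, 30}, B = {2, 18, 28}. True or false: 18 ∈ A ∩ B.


A = {7, 16, 17, 26, 30}, B = {2, 18, 28}
A ∩ B = elements in both A and B
A ∩ B = ∅
Checking if 18 ∈ A ∩ B
18 is not in A ∩ B → False

18 ∉ A ∩ B


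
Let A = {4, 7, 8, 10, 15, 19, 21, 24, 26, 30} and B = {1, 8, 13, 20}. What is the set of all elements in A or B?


A ∪ B = all elements in A or B (or both)
A = {4, 7, 8, 10, 15, 19, 21, 24, 26, 30}
B = {1, 8, 13, 20}
A ∪ B = {1, 4, 7, 8, 10, 13, 15, 19, 20, 21, 24, 26, 30}

A ∪ B = {1, 4, 7, 8, 10, 13, 15, 19, 20, 21, 24, 26, 30}


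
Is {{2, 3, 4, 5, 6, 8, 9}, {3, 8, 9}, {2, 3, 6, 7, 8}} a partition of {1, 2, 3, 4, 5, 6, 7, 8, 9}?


A partition requires: (1) non-empty parts, (2) pairwise disjoint, (3) union = U
Parts: {2, 3, 4, 5, 6, 8, 9}, {3, 8, 9}, {2, 3, 6, 7, 8}
Union of parts: {2, 3, 4, 5, 6, 7, 8, 9}
U = {1, 2, 3, 4, 5, 6, 7, 8, 9}
All non-empty? True
Pairwise disjoint? False
Covers U? False

No, not a valid partition


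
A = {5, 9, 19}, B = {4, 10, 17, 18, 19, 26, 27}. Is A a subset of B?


A ⊆ B means every element of A is in B.
Elements in A not in B: {5, 9}
So A ⊄ B.

No, A ⊄ B
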